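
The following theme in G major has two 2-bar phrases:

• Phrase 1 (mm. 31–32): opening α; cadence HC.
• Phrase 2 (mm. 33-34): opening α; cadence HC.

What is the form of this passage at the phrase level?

Both phrases have the same opening (α) and the same cadence (half cadence): the second is a restatement, not a consequent, so this is a repeated phrase rather than a period.

repeated phrase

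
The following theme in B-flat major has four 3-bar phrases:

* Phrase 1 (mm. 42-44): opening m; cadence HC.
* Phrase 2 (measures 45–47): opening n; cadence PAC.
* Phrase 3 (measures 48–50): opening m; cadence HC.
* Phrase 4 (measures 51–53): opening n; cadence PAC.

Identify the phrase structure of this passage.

repeated period

The cadence pattern HC–PAC–HC–PAC is weak–strong twice, and phrases 3–4 restate phrases 1–2: a period heard twice, not a double period (which would end weakly at phrase 2).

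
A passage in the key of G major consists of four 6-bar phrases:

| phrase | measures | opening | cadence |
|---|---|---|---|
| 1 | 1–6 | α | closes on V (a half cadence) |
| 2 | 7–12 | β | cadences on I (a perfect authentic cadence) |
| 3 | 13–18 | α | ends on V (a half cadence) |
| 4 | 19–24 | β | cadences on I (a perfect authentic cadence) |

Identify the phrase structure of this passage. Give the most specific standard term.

The cadence pattern HC–PAC–HC–PAC is weak–strong twice, and phrases 3–4 restate phrases 1–2: a period heard twice, not a double period (which would end weakly at phrase 2).

repeated period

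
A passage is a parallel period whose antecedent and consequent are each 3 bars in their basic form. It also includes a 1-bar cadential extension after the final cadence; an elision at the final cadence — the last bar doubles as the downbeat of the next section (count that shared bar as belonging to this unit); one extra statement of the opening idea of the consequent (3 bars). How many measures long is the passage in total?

10 measures

Basic parallel period: 3 + 3 = 6 bars.
6 (basic form) + 1 (cadential extension) + 3 (extra statement) = 10.
The elision shares a bar with the next section but does not change this unit's count.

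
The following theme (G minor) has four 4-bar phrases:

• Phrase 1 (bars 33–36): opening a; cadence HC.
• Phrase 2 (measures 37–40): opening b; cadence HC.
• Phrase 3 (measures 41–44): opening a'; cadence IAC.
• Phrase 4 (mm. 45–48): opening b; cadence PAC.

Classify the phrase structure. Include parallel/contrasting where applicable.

parallel double period

Four phrases in two halves: the first half (mm. 33–40) ends with a half cadence, the second (mm. 41–48) with a perfect authentic cadence — a large antecedent–consequent pair, i.e. a double period.
Phrase 3 begins with the same material as phrase 1, making it parallel.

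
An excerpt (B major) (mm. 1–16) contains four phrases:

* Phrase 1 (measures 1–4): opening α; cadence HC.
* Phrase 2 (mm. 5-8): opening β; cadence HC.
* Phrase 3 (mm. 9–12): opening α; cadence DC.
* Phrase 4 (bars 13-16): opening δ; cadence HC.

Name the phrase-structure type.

phrase group

Phrase 4 ends with a half cadence, no stronger than phrase 2's half cadence, so the four phrases do not form a double period; nor do phrases 3–4 duplicate 1–2, so it is not a repeated period. With no phrase reaching a conclusive cadence, the passage is a phrase group.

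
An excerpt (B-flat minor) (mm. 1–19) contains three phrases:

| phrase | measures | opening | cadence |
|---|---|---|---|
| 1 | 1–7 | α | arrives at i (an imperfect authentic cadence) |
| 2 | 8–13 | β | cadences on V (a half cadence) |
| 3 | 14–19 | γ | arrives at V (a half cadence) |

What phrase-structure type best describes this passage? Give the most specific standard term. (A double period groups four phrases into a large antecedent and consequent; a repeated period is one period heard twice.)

The final phrase closes with a half cadence, which is not stronger than the preceding half cadence; the 3 phrases lack an overall antecedent–consequent design and so form a phrase group.

phrase group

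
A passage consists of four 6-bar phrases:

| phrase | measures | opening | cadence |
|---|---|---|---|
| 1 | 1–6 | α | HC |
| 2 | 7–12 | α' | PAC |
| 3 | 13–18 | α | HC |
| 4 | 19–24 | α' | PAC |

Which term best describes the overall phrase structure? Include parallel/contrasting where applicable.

The cadence pattern HC–PAC–HC–PAC is weak–strong twice, and phrases 3–4 restate phrases 1–2: a period heard twice, not a double period (which would end weakly at phrase 2).

repeated period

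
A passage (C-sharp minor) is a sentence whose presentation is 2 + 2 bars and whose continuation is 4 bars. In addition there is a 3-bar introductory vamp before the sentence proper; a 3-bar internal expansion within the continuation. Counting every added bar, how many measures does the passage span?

Basic sentence: 2 + 2 + 4 = 8 bars.
8 (basic form) + 3 (introduction) + 3 (internal expansion) = 14.

14 measures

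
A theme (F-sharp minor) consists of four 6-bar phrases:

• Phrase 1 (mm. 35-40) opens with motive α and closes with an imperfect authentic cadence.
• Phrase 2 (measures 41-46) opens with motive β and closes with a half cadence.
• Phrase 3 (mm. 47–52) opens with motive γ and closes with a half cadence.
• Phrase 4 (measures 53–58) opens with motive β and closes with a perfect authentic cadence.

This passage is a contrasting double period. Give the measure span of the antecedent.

measures 35–46

In a double period the four phrases pair into a large antecedent (phrases 1–2, ending half cadence) and a large consequent (phrases 3–4, ending perfect authentic cadence). The antecedent spans measures 35-46.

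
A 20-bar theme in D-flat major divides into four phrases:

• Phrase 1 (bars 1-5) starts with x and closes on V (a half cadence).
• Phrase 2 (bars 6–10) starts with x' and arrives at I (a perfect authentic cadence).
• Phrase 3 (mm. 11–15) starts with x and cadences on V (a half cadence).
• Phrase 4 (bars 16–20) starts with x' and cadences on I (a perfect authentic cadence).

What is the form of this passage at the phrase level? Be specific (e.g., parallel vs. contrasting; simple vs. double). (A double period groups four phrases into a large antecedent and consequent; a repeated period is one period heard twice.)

The cadence pattern HC–PAC–HC–PAC is weak–strong twice, and phrases 3–4 restate phrases 1–2: a period heard twice, not a double period (which would end weakly at phrase 2).

repeated period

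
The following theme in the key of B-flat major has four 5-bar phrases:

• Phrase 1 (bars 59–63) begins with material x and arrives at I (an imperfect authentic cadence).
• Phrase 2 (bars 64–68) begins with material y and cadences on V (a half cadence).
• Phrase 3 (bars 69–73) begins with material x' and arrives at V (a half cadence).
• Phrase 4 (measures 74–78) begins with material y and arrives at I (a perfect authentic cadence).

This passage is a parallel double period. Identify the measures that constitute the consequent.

In a double period the four phrases pair into a large antecedent (phrases 1–2, ending half cadence) and a large consequent (phrases 3–4, ending perfect authentic cadence). The consequent spans mm. 69-78.

measures 69–78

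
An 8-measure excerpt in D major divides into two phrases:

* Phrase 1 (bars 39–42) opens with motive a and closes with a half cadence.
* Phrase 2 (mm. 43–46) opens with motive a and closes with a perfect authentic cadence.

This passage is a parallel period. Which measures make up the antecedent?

measures 39–42

The antecedent is the phrase ending with the weaker cadence (half cadence, phrase 1) and the consequent the one ending more conclusively (perfect authentic cadence, phrase 2); the antecedent is mm. 39-42.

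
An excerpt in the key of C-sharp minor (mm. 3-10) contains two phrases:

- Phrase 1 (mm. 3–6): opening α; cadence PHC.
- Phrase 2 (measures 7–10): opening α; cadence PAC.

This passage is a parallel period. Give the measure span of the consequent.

measures 7–10

The antecedent is the phrase ending with the weaker cadence (Phrygian half cadence, phrase 1) and the consequent the one ending more conclusively (perfect authentic cadence, phrase 2); the consequent is mm. 7-10.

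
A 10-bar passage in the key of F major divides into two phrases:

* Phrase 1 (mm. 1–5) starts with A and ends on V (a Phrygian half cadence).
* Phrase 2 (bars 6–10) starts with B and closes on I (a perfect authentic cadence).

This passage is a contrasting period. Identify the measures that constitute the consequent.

The antecedent is the phrase ending with the weaker cadence (Phrygian half cadence, phrase 1) and the consequent the one ending more conclusively (perfect authentic cadence, phrase 2); the consequent is mm. 6–10.

measures 6–10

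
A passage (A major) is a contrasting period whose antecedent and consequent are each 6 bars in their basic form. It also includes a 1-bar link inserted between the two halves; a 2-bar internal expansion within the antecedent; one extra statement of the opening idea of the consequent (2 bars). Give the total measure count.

17 measures

Basic contrasting period: 6 + 6 = 12 bars.
12 (basic form) + 1 (link) + 2 (internal expansion) + 2 (extra statement) = 17.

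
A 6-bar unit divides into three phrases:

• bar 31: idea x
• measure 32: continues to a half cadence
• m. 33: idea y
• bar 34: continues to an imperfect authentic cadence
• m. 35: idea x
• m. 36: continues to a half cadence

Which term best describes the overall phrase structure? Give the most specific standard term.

phrase group

The final phrase closes with a half cadence, which is not stronger than the preceding imperfect authentic cadence; the 3 phrases lack an overall antecedent–consequent design and so form a phrase group.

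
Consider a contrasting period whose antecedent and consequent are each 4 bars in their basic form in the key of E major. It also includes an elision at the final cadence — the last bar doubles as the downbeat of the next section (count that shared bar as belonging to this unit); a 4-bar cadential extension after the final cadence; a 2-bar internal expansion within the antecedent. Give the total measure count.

Basic contrasting period: 4 + 4 = 8 bars.
8 (basic form) + 4 (cadential extension) + 2 (internal expansion) = 14.
The elision shares a bar with the next section but does not change this unit's count.

14 measures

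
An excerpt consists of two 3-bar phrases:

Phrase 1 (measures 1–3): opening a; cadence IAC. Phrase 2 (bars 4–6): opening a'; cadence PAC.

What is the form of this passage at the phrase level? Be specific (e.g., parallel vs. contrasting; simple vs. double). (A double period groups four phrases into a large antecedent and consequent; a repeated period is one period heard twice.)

parallel period

Phrase 1 ends with an imperfect authentic cadence (weaker) and phrase 2 with a perfect authentic cadence (stronger): antecedent + consequent = a period.
The two phrases open with the same material (a / a'), so the period is parallel.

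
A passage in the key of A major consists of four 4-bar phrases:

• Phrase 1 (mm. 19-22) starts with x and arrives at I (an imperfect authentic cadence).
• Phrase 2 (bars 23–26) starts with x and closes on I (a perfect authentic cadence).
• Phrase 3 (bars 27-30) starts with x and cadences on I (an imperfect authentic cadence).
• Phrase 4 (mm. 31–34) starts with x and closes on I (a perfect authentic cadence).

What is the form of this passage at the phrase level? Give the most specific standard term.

The cadence pattern IAC–PAC–IAC–PAC is weak–strong twice, and phrases 3–4 restate phrases 1–2: a period heard twice, not a double period (which would end weakly at phrase 2).

repeated period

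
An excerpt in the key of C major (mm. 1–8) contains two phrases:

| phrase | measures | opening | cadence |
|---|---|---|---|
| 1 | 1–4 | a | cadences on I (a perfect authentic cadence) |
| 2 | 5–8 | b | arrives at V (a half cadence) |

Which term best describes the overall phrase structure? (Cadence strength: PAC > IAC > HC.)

phrase group

The second phrase closes with a half cadence, which is not stronger than the first phrase's perfect authentic cadence; without a weak→strong cadential pair there is no antecedent–consequent relationship, so this is a phrase group rather than a period.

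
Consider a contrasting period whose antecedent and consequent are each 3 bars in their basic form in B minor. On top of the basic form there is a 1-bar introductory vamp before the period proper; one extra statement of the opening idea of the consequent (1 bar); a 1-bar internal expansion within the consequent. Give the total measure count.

Basic contrasting period: 3 + 3 = 6 bars.
6 (basic form) + 1 (introduction) + 1 (extra statement) + 1 (internal expansion) = 9.

9 measures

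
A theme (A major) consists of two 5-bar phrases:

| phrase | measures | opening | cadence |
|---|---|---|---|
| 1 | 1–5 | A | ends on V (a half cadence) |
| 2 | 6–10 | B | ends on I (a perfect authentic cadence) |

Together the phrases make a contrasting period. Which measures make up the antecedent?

The phrase ending with the weaker cadence (half cadence) is the antecedent; the one ending more conclusively (perfect authentic cadence) is the consequent. The antecedent is measures 1–5.

measures 1–5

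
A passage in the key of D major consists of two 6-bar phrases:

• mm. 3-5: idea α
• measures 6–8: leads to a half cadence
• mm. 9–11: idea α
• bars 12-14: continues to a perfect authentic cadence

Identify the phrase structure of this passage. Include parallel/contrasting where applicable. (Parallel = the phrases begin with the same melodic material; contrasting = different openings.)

parallel period

Phrase 1 ends with a half cadence (weaker) and phrase 2 with a perfect authentic cadence (stronger): antecedent + consequent = a period.
The two phrases open with the same material (α / α), so the period is parallel.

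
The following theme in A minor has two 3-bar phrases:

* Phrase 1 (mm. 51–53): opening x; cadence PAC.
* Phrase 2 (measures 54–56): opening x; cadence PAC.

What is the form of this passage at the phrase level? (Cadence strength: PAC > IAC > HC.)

repeated phrase

Both phrases have the same opening (x) and the same cadence (perfect authentic cadence): the second is a restatement, not a consequent, so this is a repeated phrase rather than a period.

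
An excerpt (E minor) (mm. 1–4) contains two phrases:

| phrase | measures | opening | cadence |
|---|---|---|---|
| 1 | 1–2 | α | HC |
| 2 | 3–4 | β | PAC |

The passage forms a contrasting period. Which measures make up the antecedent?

The phrase ending with the weaker cadence (half cadence) is the antecedent; the one ending more conclusively (perfect authentic cadence) is the consequent. The antecedent is measures 1–2.

measures 1–2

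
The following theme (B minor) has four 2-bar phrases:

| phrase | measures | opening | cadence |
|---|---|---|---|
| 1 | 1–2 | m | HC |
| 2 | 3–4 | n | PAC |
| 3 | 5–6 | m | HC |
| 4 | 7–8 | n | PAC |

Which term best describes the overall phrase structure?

The cadence pattern HC–PAC–HC–PAC is weak–strong twice, and phrases 3–4 restate phrases 1–2: a period heard twice, not a double period (which would end weakly at phrase 2).

repeated period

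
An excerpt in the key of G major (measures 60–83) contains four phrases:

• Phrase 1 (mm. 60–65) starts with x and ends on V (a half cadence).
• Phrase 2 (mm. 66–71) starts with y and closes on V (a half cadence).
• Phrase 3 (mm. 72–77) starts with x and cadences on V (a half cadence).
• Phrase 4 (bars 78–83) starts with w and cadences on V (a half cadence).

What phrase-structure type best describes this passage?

phrase group

Phrase 4 ends with a half cadence, no stronger than phrase 2's half cadence, so the four phrases do not form a double period; nor do phrases 3–4 duplicate 1–2, so it is not a repeated period. With no phrase reaching a conclusive cadence, the passage is a phrase group.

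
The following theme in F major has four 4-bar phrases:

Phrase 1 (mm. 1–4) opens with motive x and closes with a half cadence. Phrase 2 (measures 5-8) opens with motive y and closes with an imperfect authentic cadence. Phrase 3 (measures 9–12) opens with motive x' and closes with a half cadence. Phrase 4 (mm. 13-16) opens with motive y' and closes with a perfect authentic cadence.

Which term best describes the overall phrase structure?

parallel double period

Four phrases in two halves: the first half (mm. 1–8) ends with an imperfect authentic cadence, the second (mm. 9–16) with a perfect authentic cadence — a large antecedent–consequent pair, i.e. a double period.
Phrase 3 begins with the same material as phrase 1, making it parallel.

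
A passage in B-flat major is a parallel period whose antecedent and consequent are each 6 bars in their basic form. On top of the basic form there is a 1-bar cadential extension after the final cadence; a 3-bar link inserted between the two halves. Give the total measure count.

Basic parallel period: 6 + 6 = 12 bars.
12 (basic form) + 1 (cadential extension) + 3 (link) = 16.

16 measures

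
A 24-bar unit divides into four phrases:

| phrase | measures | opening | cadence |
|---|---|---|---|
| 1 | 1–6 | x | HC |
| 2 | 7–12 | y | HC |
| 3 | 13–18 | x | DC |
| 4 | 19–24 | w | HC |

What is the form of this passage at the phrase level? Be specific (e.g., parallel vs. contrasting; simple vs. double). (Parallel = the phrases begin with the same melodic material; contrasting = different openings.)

phrase group

Phrase 4 ends with a half cadence, no stronger than phrase 2's half cadence, so the four phrases do not form a double period; nor do phrases 3–4 duplicate 1–2, so it is not a repeated period. With no phrase reaching a conclusive cadence, the passage is a phrase group.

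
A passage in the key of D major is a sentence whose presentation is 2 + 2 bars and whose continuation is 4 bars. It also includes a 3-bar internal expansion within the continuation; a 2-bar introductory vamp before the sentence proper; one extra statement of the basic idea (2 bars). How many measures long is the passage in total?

Basic sentence: 2 + 2 + 4 = 8 bars.
8 (basic form) + 3 (internal expansion) + 2 (introduction) + 2 (extra statement) = 15.

15 measures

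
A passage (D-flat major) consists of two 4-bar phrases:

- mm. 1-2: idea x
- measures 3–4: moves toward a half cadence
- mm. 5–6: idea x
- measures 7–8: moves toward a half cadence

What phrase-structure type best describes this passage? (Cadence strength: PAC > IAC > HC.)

repeated phrase

Both phrases have the same opening (x) and the same cadence (half cadence): the second is a restatement, not a consequent, so this is a repeated phrase rather than a period.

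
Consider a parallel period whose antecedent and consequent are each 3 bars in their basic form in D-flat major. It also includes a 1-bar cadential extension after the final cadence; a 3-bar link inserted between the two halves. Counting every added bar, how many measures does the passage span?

Basic parallel period: 3 + 3 = 6 bars.
6 (basic form) + 1 (cadential extension) + 3 (link) = 10.

10 measures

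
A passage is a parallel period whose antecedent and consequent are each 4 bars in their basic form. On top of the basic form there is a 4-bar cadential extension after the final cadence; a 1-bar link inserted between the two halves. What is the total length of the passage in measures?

13 measures

Basic parallel period: 4 + 4 = 8 bars.
8 (basic form) + 4 (cadential extension) + 1 (link) = 13.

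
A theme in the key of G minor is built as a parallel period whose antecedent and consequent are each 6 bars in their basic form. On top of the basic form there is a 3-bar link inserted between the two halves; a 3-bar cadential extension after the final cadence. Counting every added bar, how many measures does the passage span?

18 measures

Basic parallel period: 6 + 6 = 12 bars.
12 (basic form) + 3 (link) + 3 (cadential extension) = 18.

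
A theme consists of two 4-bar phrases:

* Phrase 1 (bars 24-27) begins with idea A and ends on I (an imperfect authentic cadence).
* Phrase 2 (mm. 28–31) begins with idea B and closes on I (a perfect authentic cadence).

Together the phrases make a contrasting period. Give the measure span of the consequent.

measures 28–31

The phrase ending with the weaker cadence (imperfect authentic cadence) is the antecedent; the one ending more conclusively (perfect authentic cadence) is the consequent. The consequent is measures 28–31.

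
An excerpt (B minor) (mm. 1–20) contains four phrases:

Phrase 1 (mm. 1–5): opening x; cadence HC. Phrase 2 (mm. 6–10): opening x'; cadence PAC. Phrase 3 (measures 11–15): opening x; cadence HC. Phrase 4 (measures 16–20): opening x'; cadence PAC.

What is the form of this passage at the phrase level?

repeated period

The cadence pattern HC–PAC–HC–PAC is weak–strong twice, and phrases 3–4 restate phrases 1–2: a period heard twice, not a double period (which would end weakly at phrase 2).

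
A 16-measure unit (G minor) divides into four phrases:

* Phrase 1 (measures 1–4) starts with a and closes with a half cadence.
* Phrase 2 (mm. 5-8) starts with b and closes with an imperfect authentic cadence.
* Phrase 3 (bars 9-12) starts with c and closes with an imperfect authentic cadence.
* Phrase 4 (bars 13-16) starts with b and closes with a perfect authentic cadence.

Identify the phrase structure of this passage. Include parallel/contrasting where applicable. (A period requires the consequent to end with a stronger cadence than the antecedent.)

contrasting double period

Four phrases in two halves: the first half (mm. 1–8) ends with an imperfect authentic cadence, the second (mm. 9-16) with a perfect authentic cadence — a large antecedent–consequent pair, i.e. a double period.
Phrase 3 begins with different material from phrase 1, making it contrasting.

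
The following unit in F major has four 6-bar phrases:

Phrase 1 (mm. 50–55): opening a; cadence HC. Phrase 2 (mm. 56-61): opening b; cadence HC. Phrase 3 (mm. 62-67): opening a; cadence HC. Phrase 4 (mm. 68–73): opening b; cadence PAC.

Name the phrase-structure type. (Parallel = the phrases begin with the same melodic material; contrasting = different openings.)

Four phrases in two halves: the first half (measures 50-61) ends with a half cadence, the second (mm. 62–73) with a perfect authentic cadence — a large antecedent–consequent pair, i.e. a double period.
Phrase 3 begins with the same material as phrase 1, making it parallel.

parallel double period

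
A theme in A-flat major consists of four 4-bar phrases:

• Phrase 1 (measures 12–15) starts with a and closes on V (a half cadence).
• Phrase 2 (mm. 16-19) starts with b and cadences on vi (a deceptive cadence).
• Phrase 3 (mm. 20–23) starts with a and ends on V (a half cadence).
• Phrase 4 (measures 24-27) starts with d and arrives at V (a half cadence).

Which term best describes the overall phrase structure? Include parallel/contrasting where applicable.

Phrase 4 ends with a half cadence, no stronger than phrase 2's deceptive cadence, so the four phrases do not form a double period; nor do phrases 3–4 duplicate 1–2, so it is not a repeated period. With no phrase reaching a conclusive cadence, the passage is a phrase group.

phrase group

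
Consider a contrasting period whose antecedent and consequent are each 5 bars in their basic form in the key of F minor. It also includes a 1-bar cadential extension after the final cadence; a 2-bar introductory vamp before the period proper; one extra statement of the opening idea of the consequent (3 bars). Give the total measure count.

16 measures

Basic contrasting period: 5 + 5 = 10 bars.
10 (basic form) + 1 (cadential extension) + 2 (introduction) + 3 (extra statement) = 16.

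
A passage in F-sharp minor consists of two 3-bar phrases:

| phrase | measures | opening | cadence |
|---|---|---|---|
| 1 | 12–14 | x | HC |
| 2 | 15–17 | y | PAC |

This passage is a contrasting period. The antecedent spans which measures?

measures 12–14

The antecedent is the phrase ending with the weaker cadence (half cadence, phrase 1) and the consequent the one ending more conclusively (perfect authentic cadence, phrase 2); the antecedent is mm. 12–14.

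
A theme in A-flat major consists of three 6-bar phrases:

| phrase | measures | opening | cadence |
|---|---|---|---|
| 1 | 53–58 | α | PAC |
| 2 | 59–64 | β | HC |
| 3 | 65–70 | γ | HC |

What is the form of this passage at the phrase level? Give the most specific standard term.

The final phrase closes with a half cadence, which is not stronger than the preceding half cadence; the 3 phrases lack an overall antecedent–consequent design and so form a phrase group.

phrase group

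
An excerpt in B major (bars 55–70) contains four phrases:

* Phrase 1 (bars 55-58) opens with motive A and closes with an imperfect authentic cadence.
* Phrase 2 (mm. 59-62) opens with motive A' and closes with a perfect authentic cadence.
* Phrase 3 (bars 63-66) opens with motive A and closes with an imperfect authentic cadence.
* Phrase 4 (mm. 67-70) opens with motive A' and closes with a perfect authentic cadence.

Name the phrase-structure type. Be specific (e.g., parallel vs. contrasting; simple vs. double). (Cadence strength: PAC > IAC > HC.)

repeated period

The cadence pattern IAC–PAC–IAC–PAC is weak–strong twice, and phrases 3–4 restate phrases 1–2: a period heard twice, not a double period (which would end weakly at phrase 2).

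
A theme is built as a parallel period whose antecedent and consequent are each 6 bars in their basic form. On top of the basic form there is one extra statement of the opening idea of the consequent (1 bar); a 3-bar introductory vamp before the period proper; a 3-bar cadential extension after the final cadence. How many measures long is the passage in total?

Basic parallel period: 6 + 6 = 12 bars.
12 (basic form) + 1 (extra statement) + 3 (introduction) + 3 (cadential extension) = 19.

19 measures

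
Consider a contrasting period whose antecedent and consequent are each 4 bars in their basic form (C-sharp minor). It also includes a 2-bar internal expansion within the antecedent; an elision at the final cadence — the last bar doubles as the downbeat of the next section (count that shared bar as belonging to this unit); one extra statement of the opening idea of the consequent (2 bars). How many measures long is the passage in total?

Basic contrasting period: 4 + 4 = 8 bars.
8 (basic form) + 2 (internal expansion) + 2 (extra statement) = 12.
The elision shares a bar with the next section but does not change this unit's count.

12 measures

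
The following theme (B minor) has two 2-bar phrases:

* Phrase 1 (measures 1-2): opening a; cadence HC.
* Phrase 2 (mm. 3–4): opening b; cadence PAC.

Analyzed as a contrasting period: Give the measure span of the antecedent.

measures 1–2

The antecedent is the phrase ending with the weaker cadence (half cadence, phrase 1) and the consequent the one ending more conclusively (perfect authentic cadence, phrase 2); the antecedent is mm. 1-2.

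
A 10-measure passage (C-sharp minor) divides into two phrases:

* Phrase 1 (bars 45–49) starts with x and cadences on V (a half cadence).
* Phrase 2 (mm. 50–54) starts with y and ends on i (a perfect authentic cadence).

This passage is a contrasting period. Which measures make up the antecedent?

The antecedent is the phrase ending with the weaker cadence (half cadence, phrase 1) and the consequent the one ending more conclusively (perfect authentic cadence, phrase 2); the antecedent is bars 45–49.

measures 45–49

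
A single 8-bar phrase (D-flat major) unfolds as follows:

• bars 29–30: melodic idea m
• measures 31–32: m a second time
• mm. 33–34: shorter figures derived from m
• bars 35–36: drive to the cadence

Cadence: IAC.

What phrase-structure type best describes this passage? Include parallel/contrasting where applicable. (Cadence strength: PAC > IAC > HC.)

Basic idea (bars 29–30) + its repetition (mm. 31–32) form the presentation; fragmentation and cadence (bars 33–36) form the continuation — the 8-bar whole is a sentence.

sentence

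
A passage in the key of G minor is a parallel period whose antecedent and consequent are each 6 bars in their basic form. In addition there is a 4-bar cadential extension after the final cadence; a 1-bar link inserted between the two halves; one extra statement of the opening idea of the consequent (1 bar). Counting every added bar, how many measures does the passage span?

18 measures

Basic parallel period: 6 + 6 = 12 bars.
12 (basic form) + 4 (cadential extension) + 1 (link) + 1 (extra statement) = 18.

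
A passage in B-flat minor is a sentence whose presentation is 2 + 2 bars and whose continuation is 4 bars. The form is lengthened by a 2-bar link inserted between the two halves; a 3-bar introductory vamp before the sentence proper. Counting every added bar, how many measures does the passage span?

13 measures

Basic sentence: 2 + 2 + 4 = 8 bars.
8 (basic form) + 2 (link) + 3 (introduction) = 13.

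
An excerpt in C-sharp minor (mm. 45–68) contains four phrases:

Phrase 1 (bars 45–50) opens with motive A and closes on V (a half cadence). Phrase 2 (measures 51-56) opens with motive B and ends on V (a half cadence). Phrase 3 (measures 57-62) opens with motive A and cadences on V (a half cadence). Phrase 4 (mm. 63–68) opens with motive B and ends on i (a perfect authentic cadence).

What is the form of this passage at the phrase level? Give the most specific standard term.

parallel double period

Four phrases in two halves: the first half (mm. 45–56) ends with a half cadence, the second (measures 57–68) with a perfect authentic cadence — a large antecedent–consequent pair, i.e. a double period.
Phrase 3 begins with the same material as phrase 1, making it parallel.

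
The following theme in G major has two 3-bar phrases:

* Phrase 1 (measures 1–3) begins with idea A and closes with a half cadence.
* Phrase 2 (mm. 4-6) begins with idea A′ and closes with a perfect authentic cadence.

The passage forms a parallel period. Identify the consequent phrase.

phrase 2

The phrase ending with the weaker cadence (half cadence) is the antecedent; the one ending more conclusively (perfect authentic cadence) is the consequent. The consequent is phrase 2.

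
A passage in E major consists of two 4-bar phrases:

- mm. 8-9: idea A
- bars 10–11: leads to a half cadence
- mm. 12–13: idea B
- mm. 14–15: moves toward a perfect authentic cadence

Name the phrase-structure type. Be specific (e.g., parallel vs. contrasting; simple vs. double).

Phrase 1 ends with a half cadence (weaker) and phrase 2 with a perfect authentic cadence (stronger): antecedent + consequent = a period.
The two phrases open with different material (A / B), so the period is contrasting.

contrasting period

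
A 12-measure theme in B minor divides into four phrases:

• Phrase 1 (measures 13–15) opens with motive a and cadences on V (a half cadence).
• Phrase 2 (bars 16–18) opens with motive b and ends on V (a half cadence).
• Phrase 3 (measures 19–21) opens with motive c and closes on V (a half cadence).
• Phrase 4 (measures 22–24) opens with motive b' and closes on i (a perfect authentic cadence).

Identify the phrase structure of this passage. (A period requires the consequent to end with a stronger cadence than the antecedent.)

Four phrases in two halves: the first half (bars 13–18) ends with a half cadence, the second (bars 19-24) with a perfect authentic cadence — a large antecedent–consequent pair, i.e. a double period.
Phrase 3 begins with different material from phrase 1, making it contrasting.

contrasting double period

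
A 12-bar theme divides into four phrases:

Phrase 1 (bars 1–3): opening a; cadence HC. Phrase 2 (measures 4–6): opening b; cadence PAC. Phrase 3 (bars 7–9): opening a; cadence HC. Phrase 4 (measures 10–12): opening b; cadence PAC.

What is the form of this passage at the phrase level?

The cadence pattern HC–PAC–HC–PAC is weak–strong twice, and phrases 3–4 restate phrases 1–2: a period heard twice, not a double period (which would end weakly at phrase 2).

repeated period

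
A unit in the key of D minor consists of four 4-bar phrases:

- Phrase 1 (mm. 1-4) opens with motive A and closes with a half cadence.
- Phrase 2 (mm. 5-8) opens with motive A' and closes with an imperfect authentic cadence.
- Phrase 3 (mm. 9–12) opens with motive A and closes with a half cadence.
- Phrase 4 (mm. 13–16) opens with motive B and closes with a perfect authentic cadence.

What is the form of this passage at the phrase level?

Four phrases in two halves: the first half (bars 1–8) ends with an imperfect authentic cadence, the second (measures 9–16) with a perfect authentic cadence — a large antecedent–consequent pair, i.e. a double period.
Phrase 3 begins with the same material as phrase 1, making it parallel.

parallel double period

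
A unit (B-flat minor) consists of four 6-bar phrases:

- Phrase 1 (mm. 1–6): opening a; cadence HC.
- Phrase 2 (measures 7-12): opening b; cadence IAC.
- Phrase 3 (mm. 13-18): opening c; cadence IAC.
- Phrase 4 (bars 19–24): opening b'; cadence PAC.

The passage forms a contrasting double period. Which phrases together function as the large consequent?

In a double period the first pair of phrases (ending imperfect authentic cadence) is the large antecedent and the second pair (ending perfect authentic cadence) is the large consequent; the consequent is phrases 3 and 4.

phrases 3 and 4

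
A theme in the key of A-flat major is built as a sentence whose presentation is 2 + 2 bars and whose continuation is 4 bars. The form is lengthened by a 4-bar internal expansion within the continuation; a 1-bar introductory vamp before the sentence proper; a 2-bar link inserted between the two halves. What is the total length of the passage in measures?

15 measures

Basic sentence: 2 + 2 + 4 = 8 bars.
8 (basic form) + 4 (internal expansion) + 1 (introduction) + 2 (link) = 15.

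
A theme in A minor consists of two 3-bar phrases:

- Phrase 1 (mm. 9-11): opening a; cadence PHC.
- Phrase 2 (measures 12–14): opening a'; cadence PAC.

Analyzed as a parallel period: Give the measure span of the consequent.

measures 12–14

The antecedent is the phrase ending with the weaker cadence (Phrygian half cadence, phrase 1) and the consequent the one ending more conclusively (perfect authentic cadence, phrase 2); the consequent is mm. 12-14.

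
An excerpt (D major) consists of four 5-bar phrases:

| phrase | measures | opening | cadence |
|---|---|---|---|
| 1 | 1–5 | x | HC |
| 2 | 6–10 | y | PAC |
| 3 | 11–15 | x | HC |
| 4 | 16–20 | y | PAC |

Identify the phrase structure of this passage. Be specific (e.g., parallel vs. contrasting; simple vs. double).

repeated period

The cadence pattern HC–PAC–HC–PAC is weak–strong twice, and phrases 3–4 restate phrases 1–2: a period heard twice, not a double period (which would end weakly at phrase 2).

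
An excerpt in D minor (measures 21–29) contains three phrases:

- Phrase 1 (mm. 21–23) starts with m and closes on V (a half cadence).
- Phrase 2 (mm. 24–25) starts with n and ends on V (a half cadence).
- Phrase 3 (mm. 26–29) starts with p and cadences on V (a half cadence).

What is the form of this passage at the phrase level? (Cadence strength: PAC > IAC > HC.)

The final phrase closes with a half cadence, which is not stronger than the preceding half cadence; the 3 phrases lack an overall antecedent–consequent design and so form a phrase group.

phrase group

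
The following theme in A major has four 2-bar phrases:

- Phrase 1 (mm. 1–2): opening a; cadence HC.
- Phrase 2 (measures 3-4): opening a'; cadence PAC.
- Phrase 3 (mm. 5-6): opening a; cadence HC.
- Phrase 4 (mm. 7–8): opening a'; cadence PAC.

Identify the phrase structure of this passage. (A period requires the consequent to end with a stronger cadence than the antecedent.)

repeated period

The cadence pattern HC–PAC–HC–PAC is weak–strong twice, and phrases 3–4 restate phrases 1–2: a period heard twice, not a double period (which would end weakly at phrase 2).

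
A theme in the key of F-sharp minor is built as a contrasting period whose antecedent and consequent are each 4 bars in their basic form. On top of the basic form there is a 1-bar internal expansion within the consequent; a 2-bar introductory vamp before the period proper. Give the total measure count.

Basic contrasting period: 4 + 4 = 8 bars.
8 (basic form) + 1 (internal expansion) + 2 (introduction) = 11.

11 measures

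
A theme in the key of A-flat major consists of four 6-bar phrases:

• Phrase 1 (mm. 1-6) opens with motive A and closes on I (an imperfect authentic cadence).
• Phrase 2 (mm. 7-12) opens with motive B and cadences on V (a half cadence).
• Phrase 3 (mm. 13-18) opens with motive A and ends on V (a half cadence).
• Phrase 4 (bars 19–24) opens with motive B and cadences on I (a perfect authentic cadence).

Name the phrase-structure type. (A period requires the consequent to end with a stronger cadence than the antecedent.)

Four phrases in two halves: the first half (mm. 1-12) ends with a half cadence, the second (bars 13-24) with a perfect authentic cadence — a large antecedent–consequent pair, i.e. a double period.
Phrase 3 begins with the same material as phrase 1, making it parallel.

parallel double period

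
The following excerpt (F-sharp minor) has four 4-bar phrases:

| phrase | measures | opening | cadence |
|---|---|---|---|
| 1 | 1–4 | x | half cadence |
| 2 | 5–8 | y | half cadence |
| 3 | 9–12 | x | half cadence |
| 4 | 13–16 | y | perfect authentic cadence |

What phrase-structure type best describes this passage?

parallel double period

Four phrases in two halves: the first half (bars 1–8) ends with a half cadence, the second (bars 9–16) with a perfect authentic cadence — a large antecedent–consequent pair, i.e. a double period.
Phrase 3 begins with the same material as phrase 1, making it parallel.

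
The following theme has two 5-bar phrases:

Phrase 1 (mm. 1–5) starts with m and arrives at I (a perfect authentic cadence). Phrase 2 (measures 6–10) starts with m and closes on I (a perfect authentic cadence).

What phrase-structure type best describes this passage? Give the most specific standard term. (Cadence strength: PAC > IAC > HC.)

Both phrases have the same opening (m) and the same cadence (perfect authentic cadence): the second is a restatement, not a consequent, so this is a repeated phrase rather than a period.

repeated phrase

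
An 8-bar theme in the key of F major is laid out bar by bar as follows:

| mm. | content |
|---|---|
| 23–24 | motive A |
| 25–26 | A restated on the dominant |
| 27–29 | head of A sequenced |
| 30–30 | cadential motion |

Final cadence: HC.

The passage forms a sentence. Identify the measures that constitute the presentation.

The presentation of a sentence is the basic idea (measures 23–24) plus its repetition (mm. 25–26); the presentation is therefore bars 23–26.

measures 23–26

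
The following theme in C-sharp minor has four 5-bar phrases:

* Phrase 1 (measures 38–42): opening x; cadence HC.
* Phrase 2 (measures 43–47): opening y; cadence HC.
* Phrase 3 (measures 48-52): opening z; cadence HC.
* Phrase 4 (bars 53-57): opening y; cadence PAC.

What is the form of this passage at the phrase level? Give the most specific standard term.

Four phrases in two halves: the first half (mm. 38–47) ends with a half cadence, the second (mm. 48–57) with a perfect authentic cadence — a large antecedent–consequent pair, i.e. a double period.
Phrase 3 begins with different material from phrase 1, making it contrasting.

contrasting double period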